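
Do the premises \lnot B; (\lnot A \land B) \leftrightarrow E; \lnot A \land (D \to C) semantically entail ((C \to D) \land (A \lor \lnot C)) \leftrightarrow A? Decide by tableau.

Initial set: {T \lnot B; T ((\lnot A \land B) \leftrightarrow E); T (\lnot A \land (D \to C)); F (((C \to D) \land (A \lor \lnot C)) \leftrightarrow A)}.
T (\lnot A \land (D \to C)): α-rule — add T \lnot A, T (D \to C).
T ((\lnot A \land B) \leftrightarrow E): β-rule — branch into T (\lnot A \land B), T E  //  F (\lnot A \land B), F E.
  branch 1 (add T (\lnot A \land B), T E):
    T (\lnot A \land B): α-rule — add T \lnot A, T B.
    × closes — contains both B and \lnot B.
  branch 2 (add F (\lnot A \land B), F E):
    F (((C \to D) \land (A \lor \lnot C)) \leftrightarrow A): β-rule — branch into T ((C \to D) \land (A \lor \lnot C)), F A  //  F ((C \to D) \land (A \lor \lnot C)), T A.
      branch 2.1 (add T ((C \to D) \land (A \lor \lnot C)), F A):
        T ((C \to D) \land (A \lor \lnot C)): α-rule — add T (C \to D), T (A \lor \lnot C).
        T (D \to C): β-rule — branch into F D  //  T C.
          branch 2.1.1 (add F D):
            F (\lnot A \land B): β-rule — branch into F \lnot A  //  F B.
              branch 2.1.1.1 (add F \lnot A):
                × closes — contains both A and \lnot A.
              branch 2.1.1.2 (add F B):
                T (C \to D): β-rule — branch into F C  //  T D.
                  branch 2.1.1.2.1 (add F C):
                    T (A \lor \lnot C): β-rule — branch into T A  //  T \lnot C.
                      branch 2.1.1.2.1.1 (add T A):
                        × closes — contains both A and \lnot A.
                      branch 2.1.1.2.1.2 (add T \lnot C):
                        ○ open, literals {A=false, B=false, C=false, D=false, E=false}.
                  branch 2.1.1.2.2 (add T D):
                    × closes — contains both D and \lnot D.
          branch 2.1.2 (add T C):
            F (\lnot A \land B): β-rule — branch into F \lnot A  //  F B.
              branch 2.1.2.1 (add F \lnot A):
                × closes — contains both A and \lnot A.
              branch 2.1.2.2 (add F B):
                T (C \to D): β-rule — branch into F C  //  T D.
                  branch 2.1.2.2.1 (add F C):
                    × closes — contains both C and \lnot C.
                  branch 2.1.2.2.2 (add T D):
                    T (A \lor \lnot C): β-rule — branch into T A  //  T \lnot C.
                      branch 2.1.2.2.2.1 (add T A):
                        × closes — contains both A and \lnot A.
                      branch 2.1.2.2.2.2 (add T \lnot C):
                        × closes — contains both C and \lnot C.
      branch 2.2 (add F ((C \to D) \land (A \lor \lnot C)), T A):
        × closes — contains both A and \lnot A.
9 branches closed, 1 open.
An open branch gives a countermodel: A=false, B=false, C=false, D=false, E=false (unmentioned atoms arbitrary); the premises hold there but the conclusion fails.

No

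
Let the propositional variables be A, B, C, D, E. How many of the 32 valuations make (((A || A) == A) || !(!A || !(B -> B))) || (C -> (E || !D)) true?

32

Initial set: {((((A || A) == A) || !(!A || !(B -> B))) || (C -> (E || !D)))}.
((((A || A) == A) || !(!A || !(B -> B))) || (C -> (E || !D))): β-rule — branch into (((A || A) == A) || !(!A || !(B -> B)))  //  (C -> (E || !D)).
  branch 1 (add (((A || A) == A) || !(!A || !(B -> B)))):
    (((A || A) == A) || !(!A || !(B -> B))): β-rule — branch into ((A || A) == A)  //  !(!A || !(B -> B)).
      branch 1.1 (add ((A || A) == A)):
        ((A || A) == A): β-rule — branch into (A || A), A  //  !(A || A), !A.
          branch 1.1.1 (add (A || A), A):
            (A || A): β-rule — branch into A  //  A.
              branch 1.1.1.1 (add A):
                ○ open, literals {A=true}.
              branch 1.1.1.2 (add A):
                ○ open, literals {A=true}.
          branch 1.1.2 (add !(A || A), !A):
            !(A || A): α-rule — add !A, !A.
            ○ open, literals {A=false}.
      branch 1.2 (add !(!A || !(B -> B))):
        !(!A || !(B -> B)): α-rule — add !!A, !!(B -> B).
        !!(B -> B): β-rule — branch into !B  //  B.
          branch 1.2.1 (add !B):
            ○ open, literals {A=true, B=false}.
          branch 1.2.2 (add B):
            ○ open, literals {A=true, B=true}.
  branch 2 (add (C -> (E || !D))):
    (C -> (E || !D)): β-rule — branch into !C  //  (E || !D).
      branch 2.1 (add !C):
        ○ open, literals {C=false}.
      branch 2.2 (add (E || !D)):
        (E || !D): β-rule — branch into E  //  !D.
          branch 2.2.1 (add E):
            ○ open, literals {E=true}.
          branch 2.2.2 (add !D):
            ○ open, literals {D=false}.
0 branches closed, 8 open.
Each open branch fixes some atoms; the unmentioned ones are free. Counting distinct full assignments: branch {A=true} (B, C, D, E) contributes 16 new; branch {A=true} (B, C, D, E) contributes 0 new; branch {A=false} (B, C, D, E) contributes 16 new; branch {A=true, B=false} (C, D, E) contributes 0 new; branch {A=true, B=true} (C, D, E) contributes 0 new; branch {C=false} (A, B, D, E) contributes 0 new; branch {E=true} (A, B, C, D) contributes 0 new; branch {D=false} (A, B, C, E) contributes 0 new. Total: 32.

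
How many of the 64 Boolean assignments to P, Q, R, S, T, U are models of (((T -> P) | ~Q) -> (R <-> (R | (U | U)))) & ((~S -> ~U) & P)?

20

Initial set: {((((T -> P) | ~Q) -> (R <-> (R | (U | U)))) & ((~S -> ~U) & P))}.
((((T -> P) | ~Q) -> (R <-> (R | (U | U)))) & ((~S -> ~U) & P)): α-rule — add (((T -> P) | ~Q) -> (R <-> (R | (U | U)))), ((~S -> ~U) & P).
((~S -> ~U) & P): α-rule — add (~S -> ~U), P.
(((T -> P) | ~Q) -> (R <-> (R | (U | U)))): β-rule — branch into ~((T -> P) | ~Q)  //  (R <-> (R | (U | U))).
  branch 1 (add ~((T -> P) | ~Q)):
    ~((T -> P) | ~Q): α-rule — add ~(T -> P), ~~Q.
    ~(T -> P): α-rule — add T, ~P.
    × closes — contains both P and ~P.
  branch 2 (add (R <-> (R | (U | U)))):
    (~S -> ~U): β-rule — branch into ~~S  //  ~U.
      branch 2.1 (add ~~S):
        (R <-> (R | (U | U))): β-rule — branch into R, (R | (U | U))  //  ~R, ~(R | (U | U)).
          branch 2.1.1 (add R, (R | (U | U))):
            (R | (U | U)): β-rule — branch into R  //  (U | U).
              branch 2.1.1.1 (add R):
                ○ open, literals {P=1, R=1, S=1}.
              branch 2.1.1.2 (add (U | U)):
                (U | U): β-rule — branch into U  //  U.
                  branch 2.1.1.2.1 (add U):
                    ○ open, literals {P=1, R=1, S=1, U=1}.
                  branch 2.1.1.2.2 (add U):
                    ○ open, literals {P=1, R=1, S=1, U=1}.
          branch 2.1.2 (add ~R, ~(R | (U | U))):
            ~(R | (U | U)): α-rule — add ~R, ~(U | U).
            ~(U | U): α-rule — add ~U, ~U.
            ○ open, literals {P=1, R=0, S=1, U=0}.
      branch 2.2 (add ~U):
        (R <-> (R | (U | U))): β-rule — branch into R, (R | (U | U))  //  ~R, ~(R | (U | U)).
          branch 2.2.1 (add R, (R | (U | U))):
            (R | (U | U)): β-rule — branch into R  //  (U | U).
              branch 2.2.1.1 (add R):
                ○ open, literals {P=1, R=1, U=0}.
              branch 2.2.1.2 (add (U | U)):
                (U | U): β-rule — branch into U  //  U.
                  branch 2.2.1.2.1 (add U):
                    × closes — contains both U and ~U.
                  branch 2.2.1.2.2 (add U):
                    × closes — contains both U and ~U.
          branch 2.2.2 (add ~R, ~(R | (U | U))):
            ~(R | (U | U)): α-rule — add ~R, ~(U | U).
            ~(U | U): α-rule — add ~U, ~U.
            ○ open, literals {P=1, R=0, U=0}.
3 branches closed, 6 open.
Each open branch fixes some atoms; the unmentioned ones are free. Counting distinct full assignments: branch {P=1, R=1, S=1} (Q, T, U) contributes 8 new; branch {P=1, R=1, S=1, U=1} (Q, T) contributes 0 new; branch {P=1, R=1, S=1, U=1} (Q, T) contributes 0 new; branch {P=1, R=0, S=1, U=0} (Q, T) contributes 4 new; branch {P=1, R=1, U=0} (Q, S, T) contributes 4 new; branch {P=1, R=0, U=0} (Q, S, T) contributes 4 new. Total: 20.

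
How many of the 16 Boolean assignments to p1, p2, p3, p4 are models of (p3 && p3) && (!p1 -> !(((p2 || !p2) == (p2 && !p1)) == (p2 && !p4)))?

5

Initial set: {((p3 && p3) && (!p1 -> !(((p2 || !p2) == (p2 && !p1)) == (p2 && !p4))))}.
((p3 && p3) && (!p1 -> !(((p2 || !p2) == (p2 && !p1)) == (p2 && !p4)))): α-rule — add (p3 && p3), (!p1 -> !(((p2 || !p2) == (p2 && !p1)) == (p2 && !p4))).
(p3 && p3): α-rule — add p3, p3.
(!p1 -> !(((p2 || !p2) == (p2 && !p1)) == (p2 && !p4))): β-rule — branch into !!p1  //  !(((p2 || !p2) == (p2 && !p1)) == (p2 && !p4)).
  branch 1 (add !!p1):
    ○ open, literals {p1=T, p3=T}.
  branch 2 (add !(((p2 || !p2) == (p2 && !p1)) == (p2 && !p4))):
    !(((p2 || !p2) == (p2 && !p1)) == (p2 && !p4)): β-rule — branch into ((p2 || !p2) == (p2 && !p1)), !(p2 && !p4)  //  !((p2 || !p2) == (p2 && !p1)), (p2 && !p4).
      branch 2.1 (add ((p2 || !p2) == (p2 && !p1)), !(p2 && !p4)):
        ((p2 || !p2) == (p2 && !p1)): β-rule — branch into (p2 || !p2), (p2 && !p1)  //  !(p2 || !p2), !(p2 && !p1).
          branch 2.1.1 (add (p2 || !p2), (p2 && !p1)):
            (p2 && !p1): α-rule — add p2, !p1.
            !(p2 && !p4): β-rule — branch into !p2  //  !!p4.
              branch 2.1.1.1 (add !p2):
                × closes — contains both p2 and !p2.
              branch 2.1.1.2 (add !!p4):
                (p2 || !p2): β-rule — branch into p2  //  !p2.
                  branch 2.1.1.2.1 (add p2):
                    ○ open, literals {p1=F, p2=T, p3=T, p4=T}.
                  branch 2.1.1.2.2 (add !p2):
                    × closes — contains both p2 and !p2.
          branch 2.1.2 (add !(p2 || !p2), !(p2 && !p1)):
            !(p2 || !p2): α-rule — add !p2, !!p2.
            × closes — contains both p2 and !p2.
      branch 2.2 (add !((p2 || !p2) == (p2 && !p1)), (p2 && !p4)):
        (p2 && !p4): α-rule — add p2, !p4.
        !((p2 || !p2) == (p2 && !p1)): β-rule — branch into (p2 || !p2), !(p2 && !p1)  //  !(p2 || !p2), (p2 && !p1).
          branch 2.2.1 (add (p2 || !p2), !(p2 && !p1)):
            (p2 || !p2): β-rule — branch into p2  //  !p2.
              branch 2.2.1.1 (add p2):
                !(p2 && !p1): β-rule — branch into !p2  //  !!p1.
                  branch 2.2.1.1.1 (add !p2):
                    × closes — contains both p2 and !p2.
                  branch 2.2.1.1.2 (add !!p1):
                    ○ open, literals {p1=T, p2=T, p3=T, p4=F}.
              branch 2.2.1.2 (add !p2):
                × closes — contains both p2 and !p2.
          branch 2.2.2 (add !(p2 || !p2), (p2 && !p1)):
            !(p2 || !p2): α-rule — add !p2, !!p2.
            × closes — contains both p2 and !p2.
6 branches closed, 3 open.
Each open branch fixes some atoms; the unmentioned ones are free. Counting distinct full assignments: branch {p1=T, p3=T} (p2, p4) contributes 4 new; branch {p1=F, p2=T, p3=T, p4=T} (none free) contributes 1 new; branch {p1=T, p2=T, p3=T, p4=F} (none free) contributes 0 new. Total: 5.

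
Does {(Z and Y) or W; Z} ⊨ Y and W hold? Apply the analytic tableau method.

Initial set: {((Z and Y) or W); Z; not (Y and W)}.
((Z and Y) or W): β-rule — branch into (Z and Y)  //  W.
  branch 1 (add (Z and Y)):
    (Z and Y): α-rule — add Z, Y.
    not (Y and W): β-rule — branch into not Y  //  not W.
      branch 1.1 (add not Y):
        × closes — contains both Y and not Y.
      branch 1.2 (add not W):
        ○ open, literals {W=F, Y=T, Z=T}.
  branch 2 (add W):
    not (Y and W): β-rule — branch into not Y  //  not W.
      branch 2.1 (add not Y):
        ○ open, literals {W=T, Y=F, Z=T}.
      branch 2.2 (add not W):
        × closes — contains both W and not W.
2 branches closed, 2 open.
An open branch gives a countermodel: W=F, Y=T, Z=T (unmentioned atoms arbitrary); the premises hold there but the conclusion fails.

No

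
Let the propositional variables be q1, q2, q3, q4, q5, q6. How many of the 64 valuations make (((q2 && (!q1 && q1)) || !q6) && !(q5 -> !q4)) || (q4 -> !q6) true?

Initial set: {((((q2 && (!q1 && q1)) || !q6) && !(q5 -> !q4)) || (q4 -> !q6))}.
((((q2 && (!q1 && q1)) || !q6) && !(q5 -> !q4)) || (q4 -> !q6)): β-rule — branch into (((q2 && (!q1 && q1)) || !q6) && !(q5 -> !q4))  //  (q4 -> !q6).
  branch 1 (add (((q2 && (!q1 && q1)) || !q6) && !(q5 -> !q4))):
    (((q2 && (!q1 && q1)) || !q6) && !(q5 -> !q4)): α-rule — add ((q2 && (!q1 && q1)) || !q6), !(q5 -> !q4).
    !(q5 -> !q4): α-rule — add q5, !!q4.
    ((q2 && (!q1 && q1)) || !q6): β-rule — branch into (q2 && (!q1 && q1))  //  !q6.
      branch 1.1 (add (q2 && (!q1 && q1))):
        (q2 && (!q1 && q1)): α-rule — add q2, (!q1 && q1).
        (!q1 && q1): α-rule — add !q1, q1.
        × closes — contains both q1 and !q1.
      branch 1.2 (add !q6):
        ○ open, literals {q4=T, q5=T, q6=F}.
  branch 2 (add (q4 -> !q6)):
    (q4 -> !q6): β-rule — branch into !q4  //  !q6.
      branch 2.1 (add !q4):
        ○ open, literals {q4=F}.
      branch 2.2 (add !q6):
        ○ open, literals {q6=F}.
1 branch closed, 3 open.
Each open branch fixes some atoms; the unmentioned ones are free. Counting distinct full assignments: branch {q4=T, q5=T, q6=F} (q1, q2, q3) contributes 8 new; branch {q4=F} (q1, q2, q3, q5, q6) contributes 32 new; branch {q6=F} (q1, q2, q3, q4, q5) contributes 8 new. Total: 48.

48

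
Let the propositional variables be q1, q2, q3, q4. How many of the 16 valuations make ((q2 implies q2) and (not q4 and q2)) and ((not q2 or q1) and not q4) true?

Initial set: {T (((q2 implies q2) and (not q4 and q2)) and ((not q2 or q1) and not q4))}.
T (((q2 implies q2) and (not q4 and q2)) and ((not q2 or q1) and not q4)): α-rule — add T ((q2 implies q2) and (not q4 and q2)), T ((not q2 or q1) and not q4).
T ((q2 implies q2) and (not q4 and q2)): α-rule — add T (q2 implies q2), T (not q4 and q2).
T ((not q2 or q1) and not q4): α-rule — add T (not q2 or q1), T not q4.
T (not q4 and q2): α-rule — add T not q4, T q2.
T (q2 implies q2): β-rule — branch into F q2  //  T q2.
  branch 1 (add F q2):
    × closes — contains both q2 and not q2.
  branch 2 (add T q2):
    T (not q2 or q1): β-rule — branch into T not q2  //  T q1.
      branch 2.1 (add T not q2):
        × closes — contains both q2 and not q2.
      branch 2.2 (add T q1):
        ○ open, literals {q1=true, q2=true, q4=false}.
2 branches closed, 1 open.
Each open branch fixes some atoms; the unmentioned ones are free. Counting distinct full assignments: branch {q1=true, q2=true, q4=false} (q3) contributes 2 new. Total: 2.

2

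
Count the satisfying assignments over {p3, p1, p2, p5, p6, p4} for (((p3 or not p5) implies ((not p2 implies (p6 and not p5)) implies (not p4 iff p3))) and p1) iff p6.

Initial set: {((((p3 or not p5) implies ((not p2 implies (p6 and not p5)) implies (not p4 iff p3))) and p1) iff p6)}.
((((p3 or not p5) implies ((not p2 implies (p6 and not p5)) implies (not p4 iff p3))) and p1) iff p6): β-rule — branch into (((p3 or not p5) implies ((not p2 implies (p6 and not p5)) implies (not p4 iff p3))) and p1), p6  //  not (((p3 or not p5) implies ((not p2 implies (p6 and not p5)) implies (not p4 iff p3))) and p1), not p6.
  branch 1 (add (((p3 or not p5) implies ((not p2 implies (p6 and not p5)) implies (not p4 iff p3))) and p1), p6):
    (((p3 or not p5) implies ((not p2 implies (p6 and not p5)) implies (not p4 iff p3))) and p1): α-rule — add ((p3 or not p5) implies ((not p2 implies (p6 and not p5)) implies (not p4 iff p3))), p1.
    ((p3 or not p5) implies ((not p2 implies (p6 and not p5)) implies (not p4 iff p3))): β-rule — branch into not (p3 or not p5)  //  ((not p2 implies (p6 and not p5)) implies (not p4 iff p3)).
      branch 1.1 (add not (p3 or not p5)):
        not (p3 or not p5): α-rule — add not p3, not not p5.
        ○ open, literals {p1=T, p3=F, p5=T, p6=T}.
      branch 1.2 (add ((not p2 implies (p6 and not p5)) implies (not p4 iff p3))):
        ((not p2 implies (p6 and not p5)) implies (not p4 iff p3)): β-rule — branch into not (not p2 implies (p6 and not p5))  //  (not p4 iff p3).
          branch 1.2.1 (add not (not p2 implies (p6 and not p5))):
            not (not p2 implies (p6 and not p5)): α-rule — add not p2, not (p6 and not p5).
            not (p6 and not p5): β-rule — branch into not p6  //  not not p5.
              branch 1.2.1.1 (add not p6):
                × closes — contains both p6 and not p6.
              branch 1.2.1.2 (add not not p5):
                ○ open, literals {p1=T, p2=F, p5=T, p6=T}.
          branch 1.2.2 (add (not p4 iff p3)):
            (not p4 iff p3): β-rule — branch into not p4, p3  //  not not p4, not p3.
              branch 1.2.2.1 (add not p4, p3):
                ○ open, literals {p1=T, p3=T, p4=F, p6=T}.
              branch 1.2.2.2 (add not not p4, not p3):
                ○ open, literals {p1=T, p3=F, p4=T, p6=T}.
  branch 2 (add not (((p3 or not p5) implies ((not p2 implies (p6 and not p5)) implies (not p4 iff p3))) and p1), not p6):
    not (((p3 or not p5) implies ((not p2 implies (p6 and not p5)) implies (not p4 iff p3))) and p1): β-rule — branch into not ((p3 or not p5) implies ((not p2 implies (p6 and not p5)) implies (not p4 iff p3)))  //  not p1.
      branch 2.1 (add not ((p3 or not p5) implies ((not p2 implies (p6 and not p5)) implies (not p4 iff p3)))):
        not ((p3 or not p5) implies ((not p2 implies (p6 and not p5)) implies (not p4 iff p3))): α-rule — add (p3 or not p5), not ((not p2 implies (p6 and not p5)) implies (not p4 iff p3)).
        not ((not p2 implies (p6 and not p5)) implies (not p4 iff p3)): α-rule — add (not p2 implies (p6 and not p5)), not (not p4 iff p3).
        (p3 or not p5): β-rule — branch into p3  //  not p5.
          branch 2.1.1 (add p3):
            (not p2 implies (p6 and not p5)): β-rule — branch into not not p2  //  (p6 and not p5).
              branch 2.1.1.1 (add not not p2):
                not (not p4 iff p3): β-rule — branch into not p4, not p3  //  not not p4, p3.
                  branch 2.1.1.1.1 (add not p4, not p3):
                    × closes — contains both p3 and not p3.
                  branch 2.1.1.1.2 (add not not p4, p3):
                    ○ open, literals {p2=T, p3=T, p4=T, p6=F}.
              branch 2.1.1.2 (add (p6 and not p5)):
                (p6 and not p5): α-rule — add p6, not p5.
                × closes — contains both p6 and not p6.
          branch 2.1.2 (add not p5):
            (not p2 implies (p6 and not p5)): β-rule — branch into not not p2  //  (p6 and not p5).
              branch 2.1.2.1 (add not not p2):
                not (not p4 iff p3): β-rule — branch into not p4, not p3  //  not not p4, p3.
                  branch 2.1.2.1.1 (add not p4, not p3):
                    ○ open, literals {p2=T, p3=F, p4=F, p5=F, p6=F}.
                  branch 2.1.2.1.2 (add not not p4, p3):
                    ○ open, literals {p2=T, p3=T, p4=T, p5=F, p6=F}.
              branch 2.1.2.2 (add (p6 and not p5)):
                (p6 and not p5): α-rule — add p6, not p5.
                × closes — contains both p6 and not p6.
      branch 2.2 (add not p1):
        ○ open, literals {p1=F, p6=F}.
4 branches closed, 8 open.
Each open branch fixes some atoms; the unmentioned ones are free. Counting distinct full assignments: branch {p1=T, p3=F, p5=T, p6=T} (p2, p4) contributes 4 new; branch {p1=T, p2=F, p5=T, p6=T} (p3, p4) contributes 2 new; branch {p1=T, p3=T, p4=F, p6=T} (p2, p5) contributes 3 new; branch {p1=T, p3=F, p4=T, p6=T} (p2, p5) contributes 2 new; branch {p2=T, p3=T, p4=T, p6=F} (p1, p5) contributes 4 new; branch {p2=T, p3=F, p4=F, p5=F, p6=F} (p1) contributes 2 new; branch {p2=T, p3=T, p4=T, p5=F, p6=F} (p1) contributes 0 new; branch {p1=F, p6=F} (p3, p2, p5, p4) contributes 13 new. Total: 30.

30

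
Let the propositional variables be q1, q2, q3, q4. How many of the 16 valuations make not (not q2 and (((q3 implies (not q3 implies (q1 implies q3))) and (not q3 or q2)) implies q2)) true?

12

Initial set: {not (not q2 and (((q3 implies (not q3 implies (q1 implies q3))) and (not q3 or q2)) implies q2))}.
not (not q2 and (((q3 implies (not q3 implies (q1 implies q3))) and (not q3 or q2)) implies q2)): β-rule — branch into not not q2  //  not (((q3 implies (not q3 implies (q1 implies q3))) and (not q3 or q2)) implies q2).
  branch 1 (add not not q2):
    ○ open, literals {q2=1}.
  branch 2 (add not (((q3 implies (not q3 implies (q1 implies q3))) and (not q3 or q2)) implies q2)):
    not (((q3 implies (not q3 implies (q1 implies q3))) and (not q3 or q2)) implies q2): α-rule — add ((q3 implies (not q3 implies (q1 implies q3))) and (not q3 or q2)), not q2.
    ((q3 implies (not q3 implies (q1 implies q3))) and (not q3 or q2)): α-rule — add (q3 implies (not q3 implies (q1 implies q3))), (not q3 or q2).
    (q3 implies (not q3 implies (q1 implies q3))): β-rule — branch into not q3  //  (not q3 implies (q1 implies q3)).
      branch 2.1 (add not q3):
        (not q3 or q2): β-rule — branch into not q3  //  q2.
          branch 2.1.1 (add not q3):
            ○ open, literals {q2=0, q3=0}.
          branch 2.1.2 (add q2):
            × closes — contains both q2 and not q2.
      branch 2.2 (add (not q3 implies (q1 implies q3))):
        (not q3 or q2): β-rule — branch into not q3  //  q2.
          branch 2.2.1 (add not q3):
            (not q3 implies (q1 implies q3)): β-rule — branch into not not q3  //  (q1 implies q3).
              branch 2.2.1.1 (add not not q3):
                × closes — contains both q3 and not q3.
              branch 2.2.1.2 (add (q1 implies q3)):
                (q1 implies q3): β-rule — branch into not q1  //  q3.
                  branch 2.2.1.2.1 (add not q1):
                    ○ open, literals {q1=0, q2=0, q3=0}.
                  branch 2.2.1.2.2 (add q3):
                    × closes — contains both q3 and not q3.
          branch 2.2.2 (add q2):
            × closes — contains both q2 and not q2.
4 branches closed, 3 open.
Each open branch fixes some atoms; the unmentioned ones are free. Counting distinct full assignments: branch {q2=1} (q1, q3, q4) contributes 8 new; branch {q2=0, q3=0} (q1, q4) contributes 4 new; branch {q1=0, q2=0, q3=0} (q4) contributes 0 new. Total: 12.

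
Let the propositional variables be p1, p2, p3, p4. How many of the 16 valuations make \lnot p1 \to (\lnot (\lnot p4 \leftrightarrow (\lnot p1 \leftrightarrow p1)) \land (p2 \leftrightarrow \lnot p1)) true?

10

Initial set: {(\lnot p1 \to (\lnot (\lnot p4 \leftrightarrow (\lnot p1 \leftrightarrow p1)) \land (p2 \leftrightarrow \lnot p1)))}.
(\lnot p1 \to (\lnot (\lnot p4 \leftrightarrow (\lnot p1 \leftrightarrow p1)) \land (p2 \leftrightarrow \lnot p1))): β-rule — branch into \lnot \lnot p1  //  (\lnot (\lnot p4 \leftrightarrow (\lnot p1 \leftrightarrow p1)) \land (p2 \leftrightarrow \lnot p1)).
  branch 1 (add \lnot \lnot p1):
    ○ open, literals {p1=T}.
  branch 2 (add (\lnot (\lnot p4 \leftrightarrow (\lnot p1 \leftrightarrow p1)) \land (p2 \leftrightarrow \lnot p1))):
    (\lnot (\lnot p4 \leftrightarrow (\lnot p1 \leftrightarrow p1)) \land (p2 \leftrightarrow \lnot p1)): α-rule — add \lnot (\lnot p4 \leftrightarrow (\lnot p1 \leftrightarrow p1)), (p2 \leftrightarrow \lnot p1).
    \lnot (\lnot p4 \leftrightarrow (\lnot p1 \leftrightarrow p1)): β-rule — branch into \lnot p4, \lnot (\lnot p1 \leftrightarrow p1)  //  \lnot \lnot p4, (\lnot p1 \leftrightarrow p1).
      branch 2.1 (add \lnot p4, \lnot (\lnot p1 \leftrightarrow p1)):
        (p2 \leftrightarrow \lnot p1): β-rule — branch into p2, \lnot p1  //  \lnot p2, \lnot \lnot p1.
          branch 2.1.1 (add p2, \lnot p1):
            \lnot (\lnot p1 \leftrightarrow p1): β-rule — branch into \lnot p1, \lnot p1  //  \lnot \lnot p1, p1.
              branch 2.1.1.1 (add \lnot p1, \lnot p1):
                ○ open, literals {p1=F, p2=T, p4=F}.
              branch 2.1.1.2 (add \lnot \lnot p1, p1):
                × closes — contains both p1 and \lnot p1.
          branch 2.1.2 (add \lnot p2, \lnot \lnot p1):
            \lnot (\lnot p1 \leftrightarrow p1): β-rule — branch into \lnot p1, \lnot p1  //  \lnot \lnot p1, p1.
              branch 2.1.2.1 (add \lnot p1, \lnot p1):
                × closes — contains both p1 and \lnot p1.
              branch 2.1.2.2 (add \lnot \lnot p1, p1):
                ○ open, literals {p1=T, p2=F, p4=F}.
      branch 2.2 (add \lnot \lnot p4, (\lnot p1 \leftrightarrow p1)):
        (p2 \leftrightarrow \lnot p1): β-rule — branch into p2, \lnot p1  //  \lnot p2, \lnot \lnot p1.
          branch 2.2.1 (add p2, \lnot p1):
            (\lnot p1 \leftrightarrow p1): β-rule — branch into \lnot p1, p1  //  \lnot \lnot p1, \lnot p1.
              branch 2.2.1.1 (add \lnot p1, p1):
                × closes — contains both p1 and \lnot p1.
              branch 2.2.1.2 (add \lnot \lnot p1, \lnot p1):
                × closes — contains both p1 and \lnot p1.
          branch 2.2.2 (add \lnot p2, \lnot \lnot p1):
            (\lnot p1 \leftrightarrow p1): β-rule — branch into \lnot p1, p1  //  \lnot \lnot p1, \lnot p1.
              branch 2.2.2.1 (add \lnot p1, p1):
                × closes — contains both p1 and \lnot p1.
              branch 2.2.2.2 (add \lnot \lnot p1, \lnot p1):
                × closes — contains both p1 and \lnot p1.
6 branches closed, 3 open.
Each open branch fixes some atoms; the unmentioned ones are free. Counting distinct full assignments: branch {p1=T} (p2, p3, p4) contributes 8 new; branch {p1=F, p2=T, p4=F} (p3) contributes 2 new; branch {p1=T, p2=F, p4=F} (p3) contributes 0 new. Total: 10.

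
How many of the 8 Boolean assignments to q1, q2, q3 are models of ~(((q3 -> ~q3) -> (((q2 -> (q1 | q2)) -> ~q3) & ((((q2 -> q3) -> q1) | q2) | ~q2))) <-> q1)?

Initial set: {~(((q3 -> ~q3) -> (((q2 -> (q1 | q2)) -> ~q3) & ((((q2 -> q3) -> q1) | q2) | ~q2))) <-> q1)}.
~(((q3 -> ~q3) -> (((q2 -> (q1 | q2)) -> ~q3) & ((((q2 -> q3) -> q1) | q2) | ~q2))) <-> q1): β-rule — branch into ((q3 -> ~q3) -> (((q2 -> (q1 | q2)) -> ~q3) & ((((q2 -> q3) -> q1) | q2) | ~q2))), ~q1  //  ~((q3 -> ~q3) -> (((q2 -> (q1 | q2)) -> ~q3) & ((((q2 -> q3) -> q1) | q2) | ~q2))), q1.
  branch 1 (add ((q3 -> ~q3) -> (((q2 -> (q1 | q2)) -> ~q3) & ((((q2 -> q3) -> q1) | q2) | ~q2))), ~q1):
    ((q3 -> ~q3) -> (((q2 -> (q1 | q2)) -> ~q3) & ((((q2 -> q3) -> q1) | q2) | ~q2))): β-rule — branch into ~(q3 -> ~q3)  //  (((q2 -> (q1 | q2)) -> ~q3) & ((((q2 -> q3) -> q1) | q2) | ~q2)).
      branch 1.1 (add ~(q3 -> ~q3)):
        ~(q3 -> ~q3): α-rule — add q3, ~~q3.
        ○ open, literals {q1=0, q3=1}.
      branch 1.2 (add (((q2 -> (q1 | q2)) -> ~q3) & ((((q2 -> q3) -> q1) | q2) | ~q2))):
        (((q2 -> (q1 | q2)) -> ~q3) & ((((q2 -> q3) -> q1) | q2) | ~q2)): α-rule — add ((q2 -> (q1 | q2)) -> ~q3), ((((q2 -> q3) -> q1) | q2) | ~q2).
        ((q2 -> (q1 | q2)) -> ~q3): β-rule — branch into ~(q2 -> (q1 | q2))  //  ~q3.
          branch 1.2.1 (add ~(q2 -> (q1 | q2))):
            ~(q2 -> (q1 | q2)): α-rule — add q2, ~(q1 | q2).
            ~(q1 | q2): α-rule — add ~q1, ~q2.
            × closes — contains both q2 and ~q2.
          branch 1.2.2 (add ~q3):
            ((((q2 -> q3) -> q1) | q2) | ~q2): β-rule — branch into (((q2 -> q3) -> q1) | q2)  //  ~q2.
              branch 1.2.2.1 (add (((q2 -> q3) -> q1) | q2)):
                (((q2 -> q3) -> q1) | q2): β-rule — branch into ((q2 -> q3) -> q1)  //  q2.
                  branch 1.2.2.1.1 (add ((q2 -> q3) -> q1)):
                    ((q2 -> q3) -> q1): β-rule — branch into ~(q2 -> q3)  //  q1.
                      branch 1.2.2.1.1.1 (add ~(q2 -> q3)):
                        ~(q2 -> q3): α-rule — add q2, ~q3.
                        ○ open, literals {q1=0, q2=1, q3=0}.
                      branch 1.2.2.1.1.2 (add q1):
                        × closes — contains both q1 and ~q1.
                  branch 1.2.2.1.2 (add q2):
                    ○ open, literals {q1=0, q2=1, q3=0}.
              branch 1.2.2.2 (add ~q2):
                ○ open, literals {q1=0, q2=0, q3=0}.
  branch 2 (add ~((q3 -> ~q3) -> (((q2 -> (q1 | q2)) -> ~q3) & ((((q2 -> q3) -> q1) | q2) | ~q2))), q1):
    ~((q3 -> ~q3) -> (((q2 -> (q1 | q2)) -> ~q3) & ((((q2 -> q3) -> q1) | q2) | ~q2))): α-rule — add (q3 -> ~q3), ~(((q2 -> (q1 | q2)) -> ~q3) & ((((q2 -> q3) -> q1) | q2) | ~q2)).
    (q3 -> ~q3): β-rule — branch into ~q3  //  ~q3.
      branch 2.1 (add ~q3):
        ~(((q2 -> (q1 | q2)) -> ~q3) & ((((q2 -> q3) -> q1) | q2) | ~q2)): β-rule — branch into ~((q2 -> (q1 | q2)) -> ~q3)  //  ~((((q2 -> q3) -> q1) | q2) | ~q2).
          branch 2.1.1 (add ~((q2 -> (q1 | q2)) -> ~q3)):
            ~((q2 -> (q1 | q2)) -> ~q3): α-rule — add (q2 -> (q1 | q2)), ~~q3.
            × closes — contains both q3 and ~q3.
          branch 2.1.2 (add ~((((q2 -> q3) -> q1) | q2) | ~q2)):
            ~((((q2 -> q3) -> q1) | q2) | ~q2): α-rule — add ~(((q2 -> q3) -> q1) | q2), ~~q2.
            ~(((q2 -> q3) -> q1) | q2): α-rule — add ~((q2 -> q3) -> q1), ~q2.
            × closes — contains both q2 and ~q2.
      branch 2.2 (add ~q3):
        ~(((q2 -> (q1 | q2)) -> ~q3) & ((((q2 -> q3) -> q1) | q2) | ~q2)): β-rule — branch into ~((q2 -> (q1 | q2)) -> ~q3)  //  ~((((q2 -> q3) -> q1) | q2) | ~q2).
          branch 2.2.1 (add ~((q2 -> (q1 | q2)) -> ~q3)):
            ~((q2 -> (q1 | q2)) -> ~q3): α-rule — add (q2 -> (q1 | q2)), ~~q3.
            × closes — contains both q3 and ~q3.
          branch 2.2.2 (add ~((((q2 -> q3) -> q1) | q2) | ~q2)):
            ~((((q2 -> q3) -> q1) | q2) | ~q2): α-rule — add ~(((q2 -> q3) -> q1) | q2), ~~q2.
            ~(((q2 -> q3) -> q1) | q2): α-rule — add ~((q2 -> q3) -> q1), ~q2.
            × closes — contains both q2 and ~q2.
6 branches closed, 4 open.
Each open branch fixes some atoms; the unmentioned ones are free. Counting distinct full assignments: branch {q1=0, q3=1} (q2) contributes 2 new; branch {q1=0, q2=1, q3=0} (none free) contributes 1 new; branch {q1=0, q2=1, q3=0} (none free) contributes 0 new; branch {q1=0, q2=0, q3=0} (none free) contributes 1 new. Total: 4.

4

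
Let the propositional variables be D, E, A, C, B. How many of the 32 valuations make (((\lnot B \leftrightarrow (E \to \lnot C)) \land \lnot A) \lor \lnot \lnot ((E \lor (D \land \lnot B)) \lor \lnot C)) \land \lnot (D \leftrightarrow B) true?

14

Initial set: {((((\lnot B \leftrightarrow (E \to \lnot C)) \land \lnot A) \lor \lnot \lnot ((E \lor (D \land \lnot B)) \lor \lnot C)) \land \lnot (D \leftrightarrow B))}.
((((\lnot B \leftrightarrow (E \to \lnot C)) \land \lnot A) \lor \lnot \lnot ((E \lor (D \land \lnot B)) \lor \lnot C)) \land \lnot (D \leftrightarrow B)): α-rule — add (((\lnot B \leftrightarrow (E \to \lnot C)) \land \lnot A) \lor \lnot \lnot ((E \lor (D \land \lnot B)) \lor \lnot C)), \lnot (D \leftrightarrow B).
(((\lnot B \leftrightarrow (E \to \lnot C)) \land \lnot A) \lor \lnot \lnot ((E \lor (D \land \lnot B)) \lor \lnot C)): β-rule — branch into ((\lnot B \leftrightarrow (E \to \lnot C)) \land \lnot A)  //  \lnot \lnot ((E \lor (D \land \lnot B)) \lor \lnot C).
  branch 1 (add ((\lnot B \leftrightarrow (E \to \lnot C)) \land \lnot A)):
    ((\lnot B \leftrightarrow (E \to \lnot C)) \land \lnot A): α-rule — add (\lnot B \leftrightarrow (E \to \lnot C)), \lnot A.
    \lnot (D \leftrightarrow B): β-rule — branch into D, \lnot B  //  \lnot D, B.
      branch 1.1 (add D, \lnot B):
        (\lnot B \leftrightarrow (E \to \lnot C)): β-rule — branch into \lnot B, (E \to \lnot C)  //  \lnot \lnot B, \lnot (E \to \lnot C).
          branch 1.1.1 (add \lnot B, (E \to \lnot C)):
            (E \to \lnot C): β-rule — branch into \lnot E  //  \lnot C.
              branch 1.1.1.1 (add \lnot E):
                ○ open, literals {A=false, B=false, D=true, E=false}.
              branch 1.1.1.2 (add \lnot C):
                ○ open, literals {A=false, B=false, C=false, D=true}.
          branch 1.1.2 (add \lnot \lnot B, \lnot (E \to \lnot C)):
            × closes — contains both B and \lnot B.
      branch 1.2 (add \lnot D, B):
        (\lnot B \leftrightarrow (E \to \lnot C)): β-rule — branch into \lnot B, (E \to \lnot C)  //  \lnot \lnot B, \lnot (E \to \lnot C).
          branch 1.2.1 (add \lnot B, (E \to \lnot C)):
            × closes — contains both B and \lnot B.
          branch 1.2.2 (add \lnot \lnot B, \lnot (E \to \lnot C)):
            \lnot (E \to \lnot C): α-rule — add E, \lnot \lnot C.
            ○ open, literals {A=false, B=true, C=true, D=false, E=true}.
  branch 2 (add \lnot \lnot ((E \lor (D \land \lnot B)) \lor \lnot C)):
    \lnot \lnot ((E \lor (D \land \lnot B)) \lor \lnot C): drop double negation, giving ((E \lor (D \land \lnot B)) \lor \lnot C).
    \lnot (D \leftrightarrow B): β-rule — branch into D, \lnot B  //  \lnot D, B.
      branch 2.1 (add D, \lnot B):
        ((E \lor (D \land \lnot B)) \lor \lnot C): β-rule — branch into (E \lor (D \land \lnot B))  //  \lnot C.
          branch 2.1.1 (add (E \lor (D \land \lnot B))):
            (E \lor (D \land \lnot B)): β-rule — branch into E  //  (D \land \lnot B).
              branch 2.1.1.1 (add E):
                ○ open, literals {B=false, D=true, E=true}.
              branch 2.1.1.2 (add (D \land \lnot B)):
                (D \land \lnot B): α-rule — add D, \lnot B.
                ○ open, literals {B=false, D=true}.
          branch 2.1.2 (add \lnot C):
            ○ open, literals {B=false, C=false, D=true}.
      branch 2.2 (add \lnot D, B):
        ((E \lor (D \land \lnot B)) \lor \lnot C): β-rule — branch into (E \lor (D \land \lnot B))  //  \lnot C.
          branch 2.2.1 (add (E \lor (D \land \lnot B))):
            (E \lor (D \land \lnot B)): β-rule — branch into E  //  (D \land \lnot B).
              branch 2.2.1.1 (add E):
                ○ open, literals {B=true, D=false, E=true}.
              branch 2.2.1.2 (add (D \land \lnot B)):
                (D \land \lnot B): α-rule — add D, \lnot B.
                × closes — contains both D and \lnot D.
          branch 2.2.2 (add \lnot C):
            ○ open, literals {B=true, C=false, D=false}.
3 branches closed, 8 open.
Each open branch fixes some atoms; the unmentioned ones are free. Counting distinct full assignments: branch {A=false, B=false, D=true, E=false} (C) contributes 2 new; branch {A=false, B=false, C=false, D=true} (E) contributes 1 new; branch {A=false, B=true, C=true, D=false, E=true} (none free) contributes 1 new; branch {B=false, D=true, E=true} (A, C) contributes 3 new; branch {B=false, D=true} (E, A, C) contributes 2 new; branch {B=false, C=false, D=true} (E, A) contributes 0 new; branch {B=true, D=false, E=true} (A, C) contributes 3 new; branch {B=true, C=false, D=false} (E, A) contributes 2 new. Total: 14.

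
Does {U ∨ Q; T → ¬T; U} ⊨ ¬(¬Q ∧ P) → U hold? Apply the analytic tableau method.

Initial set: {T (U ∨ Q); T (T → ¬T); T U; F (¬(¬Q ∧ P) → U)}.
F (¬(¬Q ∧ P) → U): α-rule — add T ¬(¬Q ∧ P), F U.
× closes — contains both U and ¬U.
All 1 branch closes.
Every branch closed, so the premises entail the conclusion.

Yes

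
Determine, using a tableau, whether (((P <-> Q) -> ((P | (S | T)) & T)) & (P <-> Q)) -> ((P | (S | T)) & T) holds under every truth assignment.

Valid

Assume the negation and expand:
Initial set: {F ((((P <-> Q) -> ((P | (S | T)) & T)) & (P <-> Q)) -> ((P | (S | T)) & T))}.
F ((((P <-> Q) -> ((P | (S | T)) & T)) & (P <-> Q)) -> ((P | (S | T)) & T)): α-rule — add T (((P <-> Q) -> ((P | (S | T)) & T)) & (P <-> Q)), F ((P | (S | T)) & T).
T (((P <-> Q) -> ((P | (S | T)) & T)) & (P <-> Q)): α-rule — add T ((P <-> Q) -> ((P | (S | T)) & T)), T (P <-> Q).
F ((P | (S | T)) & T): β-rule — branch into F (P | (S | T))  //  F T.
  branch 1 (add F (P | (S | T))):
    F (P | (S | T)): α-rule — add F P, F (S | T).
    F (S | T): α-rule — add F S, F T.
    T ((P <-> Q) -> ((P | (S | T)) & T)): β-rule — branch into F (P <-> Q)  //  T ((P | (S | T)) & T).
      branch 1.1 (add F (P <-> Q)):
        T (P <-> Q): β-rule — branch into T P, T Q  //  F P, F Q.
          branch 1.1.1 (add T P, T Q):
            × closes — contains both P and ~P.
          branch 1.1.2 (add F P, F Q):
            F (P <-> Q): β-rule — branch into T P, F Q  //  F P, T Q.
              branch 1.1.2.1 (add T P, F Q):
                × closes — contains both P and ~P.
              branch 1.1.2.2 (add F P, T Q):
                × closes — contains both Q and ~Q.
      branch 1.2 (add T ((P | (S | T)) & T)):
        T ((P | (S | T)) & T): α-rule — add T (P | (S | T)), T T.
        × closes — contains both T and ~T.
  branch 2 (add F T):
    T ((P <-> Q) -> ((P | (S | T)) & T)): β-rule — branch into F (P <-> Q)  //  T ((P | (S | T)) & T).
      branch 2.1 (add F (P <-> Q)):
        T (P <-> Q): β-rule — branch into T P, T Q  //  F P, F Q.
          branch 2.1.1 (add T P, T Q):
            F (P <-> Q): β-rule — branch into T P, F Q  //  F P, T Q.
              branch 2.1.1.1 (add T P, F Q):
                × closes — contains both Q and ~Q.
              branch 2.1.1.2 (add F P, T Q):
                × closes — contains both P and ~P.
          branch 2.1.2 (add F P, F Q):
            F (P <-> Q): β-rule — branch into T P, F Q  //  F P, T Q.
              branch 2.1.2.1 (add T P, F Q):
                × closes — contains both P and ~P.
              branch 2.1.2.2 (add F P, T Q):
                × closes — contains both Q and ~Q.
      branch 2.2 (add T ((P | (S | T)) & T)):
        T ((P | (S | T)) & T): α-rule — add T (P | (S | T)), T T.
        × closes — contains both T and ~T.
All 9 branches close.
Every branch closed, so the negation is unsatisfiable and the formula is valid.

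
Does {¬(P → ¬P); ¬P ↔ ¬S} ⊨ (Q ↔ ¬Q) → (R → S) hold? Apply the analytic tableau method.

Initial set: {¬(P → ¬P); (¬P ↔ ¬S); ¬((Q ↔ ¬Q) → (R → S))}.
¬(P → ¬P): α-rule — add P, ¬¬P.
¬((Q ↔ ¬Q) → (R → S)): α-rule — add (Q ↔ ¬Q), ¬(R → S).
¬(R → S): α-rule — add R, ¬S.
(¬P ↔ ¬S): β-rule — branch into ¬P, ¬S  //  ¬¬P, ¬¬S.
  branch 1 (add ¬P, ¬S):
    × closes — contains both P and ¬P.
  branch 2 (add ¬¬P, ¬¬S):
    × closes — contains both S and ¬S.
All 2 branches close.
Every branch closed, so the premises entail the conclusion.

Yes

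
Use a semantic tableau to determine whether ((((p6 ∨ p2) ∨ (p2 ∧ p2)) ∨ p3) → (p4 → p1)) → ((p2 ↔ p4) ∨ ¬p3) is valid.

Assume the negation and expand:
Initial set: {¬(((((p6 ∨ p2) ∨ (p2 ∧ p2)) ∨ p3) → (p4 → p1)) → ((p2 ↔ p4) ∨ ¬p3))}.
¬(((((p6 ∨ p2) ∨ (p2 ∧ p2)) ∨ p3) → (p4 → p1)) → ((p2 ↔ p4) ∨ ¬p3)): α-rule — add ((((p6 ∨ p2) ∨ (p2 ∧ p2)) ∨ p3) → (p4 → p1)), ¬((p2 ↔ p4) ∨ ¬p3).
¬((p2 ↔ p4) ∨ ¬p3): α-rule — add ¬(p2 ↔ p4), ¬¬p3.
((((p6 ∨ p2) ∨ (p2 ∧ p2)) ∨ p3) → (p4 → p1)): β-rule — branch into ¬(((p6 ∨ p2) ∨ (p2 ∧ p2)) ∨ p3)  //  (p4 → p1).
  branch 1 (add ¬(((p6 ∨ p2) ∨ (p2 ∧ p2)) ∨ p3)):
    ¬(((p6 ∨ p2) ∨ (p2 ∧ p2)) ∨ p3): α-rule — add ¬((p6 ∨ p2) ∨ (p2 ∧ p2)), ¬p3.
    × closes — contains both p3 and ¬p3.
  branch 2 (add (p4 → p1)):
    ¬(p2 ↔ p4): β-rule — branch into p2, ¬p4  //  ¬p2, p4.
      branch 2.1 (add p2, ¬p4):
        (p4 → p1): β-rule — branch into ¬p4  //  p1.
          branch 2.1.1 (add ¬p4):
            ○ open, literals {p2=T, p3=T, p4=F}.
          branch 2.1.2 (add p1):
            ○ open, literals {p1=T, p2=T, p3=T, p4=F}.
      branch 2.2 (add ¬p2, p4):
        (p4 → p1): β-rule — branch into ¬p4  //  p1.
          branch 2.2.1 (add ¬p4):
            × closes — contains both p4 and ¬p4.
          branch 2.2.2 (add p1):
            ○ open, literals {p1=T, p2=F, p3=T, p4=T}.
2 branches closed, 3 open.
An open branch gives a countermodel: p2=T, p3=T, p4=F (unmentioned atoms arbitrary); under it the original formula is false.

Not valid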